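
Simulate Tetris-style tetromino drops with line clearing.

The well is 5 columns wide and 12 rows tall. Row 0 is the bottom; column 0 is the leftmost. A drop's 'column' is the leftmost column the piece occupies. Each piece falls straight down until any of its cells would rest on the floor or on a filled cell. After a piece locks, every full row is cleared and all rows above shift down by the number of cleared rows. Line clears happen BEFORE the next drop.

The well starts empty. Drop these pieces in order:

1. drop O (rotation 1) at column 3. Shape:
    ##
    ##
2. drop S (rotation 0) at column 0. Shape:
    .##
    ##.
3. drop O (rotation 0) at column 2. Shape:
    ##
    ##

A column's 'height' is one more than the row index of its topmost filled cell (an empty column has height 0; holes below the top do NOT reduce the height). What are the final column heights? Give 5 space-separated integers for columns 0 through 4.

Drop 1: O rot1 at col 3 lands with bottom-row=0; cleared 0 line(s) (total 0); column heights now [0 0 0 2 2], max=2
Drop 2: S rot0 at col 0 lands with bottom-row=0; cleared 0 line(s) (total 0); column heights now [1 2 2 2 2], max=2
Drop 3: O rot0 at col 2 lands with bottom-row=2; cleared 0 line(s) (total 0); column heights now [1 2 4 4 2], max=4

Answer: 1 2 4 4 2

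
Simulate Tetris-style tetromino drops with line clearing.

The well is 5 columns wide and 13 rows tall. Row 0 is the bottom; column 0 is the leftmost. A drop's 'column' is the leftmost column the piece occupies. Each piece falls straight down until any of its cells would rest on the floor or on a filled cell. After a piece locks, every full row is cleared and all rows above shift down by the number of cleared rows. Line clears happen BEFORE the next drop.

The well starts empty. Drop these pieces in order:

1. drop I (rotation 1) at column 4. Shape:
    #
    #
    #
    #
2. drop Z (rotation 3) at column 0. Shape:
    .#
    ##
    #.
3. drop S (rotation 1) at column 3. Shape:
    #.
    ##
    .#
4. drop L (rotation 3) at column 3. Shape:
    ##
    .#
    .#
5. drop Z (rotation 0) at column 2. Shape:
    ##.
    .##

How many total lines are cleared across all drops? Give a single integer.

Drop 1: I rot1 at col 4 lands with bottom-row=0; cleared 0 line(s) (total 0); column heights now [0 0 0 0 4], max=4
Drop 2: Z rot3 at col 0 lands with bottom-row=0; cleared 0 line(s) (total 0); column heights now [2 3 0 0 4], max=4
Drop 3: S rot1 at col 3 lands with bottom-row=4; cleared 0 line(s) (total 0); column heights now [2 3 0 7 6], max=7
Drop 4: L rot3 at col 3 lands with bottom-row=6; cleared 0 line(s) (total 0); column heights now [2 3 0 9 9], max=9
Drop 5: Z rot0 at col 2 lands with bottom-row=9; cleared 0 line(s) (total 0); column heights now [2 3 11 11 10], max=11

Answer: 0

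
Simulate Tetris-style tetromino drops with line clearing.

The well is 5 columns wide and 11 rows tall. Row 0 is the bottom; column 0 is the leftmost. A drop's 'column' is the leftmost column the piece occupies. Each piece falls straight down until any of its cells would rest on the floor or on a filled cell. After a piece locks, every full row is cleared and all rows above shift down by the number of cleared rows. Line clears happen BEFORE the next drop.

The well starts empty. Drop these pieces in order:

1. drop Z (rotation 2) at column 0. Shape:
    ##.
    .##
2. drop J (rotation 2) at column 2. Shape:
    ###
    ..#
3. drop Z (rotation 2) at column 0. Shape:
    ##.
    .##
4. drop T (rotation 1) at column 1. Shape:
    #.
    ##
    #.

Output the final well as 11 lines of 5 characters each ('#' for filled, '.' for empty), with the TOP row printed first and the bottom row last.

Answer: .....
.....
.....
.....
.....
.#...
.##..
.#...
##...
.##..
.##.#

Derivation:
Drop 1: Z rot2 at col 0 lands with bottom-row=0; cleared 0 line(s) (total 0); column heights now [2 2 1 0 0], max=2
Drop 2: J rot2 at col 2 lands with bottom-row=0; cleared 1 line(s) (total 1); column heights now [0 1 1 0 1], max=1
Drop 3: Z rot2 at col 0 lands with bottom-row=1; cleared 0 line(s) (total 1); column heights now [3 3 2 0 1], max=3
Drop 4: T rot1 at col 1 lands with bottom-row=3; cleared 0 line(s) (total 1); column heights now [3 6 5 0 1], max=6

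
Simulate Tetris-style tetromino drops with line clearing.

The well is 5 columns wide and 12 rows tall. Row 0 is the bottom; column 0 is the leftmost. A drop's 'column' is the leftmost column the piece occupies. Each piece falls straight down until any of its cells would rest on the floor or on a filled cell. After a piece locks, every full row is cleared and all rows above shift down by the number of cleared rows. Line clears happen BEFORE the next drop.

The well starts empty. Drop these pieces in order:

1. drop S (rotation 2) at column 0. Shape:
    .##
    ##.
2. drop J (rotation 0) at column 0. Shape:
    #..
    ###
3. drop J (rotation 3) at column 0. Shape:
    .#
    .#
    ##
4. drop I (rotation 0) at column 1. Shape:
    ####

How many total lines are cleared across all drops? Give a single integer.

Drop 1: S rot2 at col 0 lands with bottom-row=0; cleared 0 line(s) (total 0); column heights now [1 2 2 0 0], max=2
Drop 2: J rot0 at col 0 lands with bottom-row=2; cleared 0 line(s) (total 0); column heights now [4 3 3 0 0], max=4
Drop 3: J rot3 at col 0 lands with bottom-row=4; cleared 0 line(s) (total 0); column heights now [5 7 3 0 0], max=7
Drop 4: I rot0 at col 1 lands with bottom-row=7; cleared 0 line(s) (total 0); column heights now [5 8 8 8 8], max=8

Answer: 0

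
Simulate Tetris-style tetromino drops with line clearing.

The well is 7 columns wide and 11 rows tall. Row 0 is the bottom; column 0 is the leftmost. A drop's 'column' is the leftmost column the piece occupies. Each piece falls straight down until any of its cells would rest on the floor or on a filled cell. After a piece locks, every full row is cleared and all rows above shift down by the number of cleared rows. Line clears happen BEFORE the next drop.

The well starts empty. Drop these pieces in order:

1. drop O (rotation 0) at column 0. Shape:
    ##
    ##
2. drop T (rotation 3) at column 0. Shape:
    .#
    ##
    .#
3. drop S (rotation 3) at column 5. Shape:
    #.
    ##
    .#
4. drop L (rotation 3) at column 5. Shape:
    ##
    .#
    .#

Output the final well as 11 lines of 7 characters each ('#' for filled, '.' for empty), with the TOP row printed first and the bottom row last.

Drop 1: O rot0 at col 0 lands with bottom-row=0; cleared 0 line(s) (total 0); column heights now [2 2 0 0 0 0 0], max=2
Drop 2: T rot3 at col 0 lands with bottom-row=2; cleared 0 line(s) (total 0); column heights now [4 5 0 0 0 0 0], max=5
Drop 3: S rot3 at col 5 lands with bottom-row=0; cleared 0 line(s) (total 0); column heights now [4 5 0 0 0 3 2], max=5
Drop 4: L rot3 at col 5 lands with bottom-row=2; cleared 0 line(s) (total 0); column heights now [4 5 0 0 0 5 5], max=5

Answer: .......
.......
.......
.......
.......
.......
.#...##
##....#
.#...##
##...##
##....#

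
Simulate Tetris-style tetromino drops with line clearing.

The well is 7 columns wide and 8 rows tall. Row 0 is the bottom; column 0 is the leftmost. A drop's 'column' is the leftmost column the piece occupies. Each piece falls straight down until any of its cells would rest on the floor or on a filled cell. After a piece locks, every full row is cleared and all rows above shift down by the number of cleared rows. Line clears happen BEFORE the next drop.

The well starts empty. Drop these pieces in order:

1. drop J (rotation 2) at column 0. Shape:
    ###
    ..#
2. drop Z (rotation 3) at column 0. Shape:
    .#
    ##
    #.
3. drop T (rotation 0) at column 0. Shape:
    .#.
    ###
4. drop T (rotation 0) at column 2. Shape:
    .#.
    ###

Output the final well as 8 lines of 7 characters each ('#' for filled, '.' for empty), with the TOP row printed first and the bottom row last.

Drop 1: J rot2 at col 0 lands with bottom-row=0; cleared 0 line(s) (total 0); column heights now [2 2 2 0 0 0 0], max=2
Drop 2: Z rot3 at col 0 lands with bottom-row=2; cleared 0 line(s) (total 0); column heights now [4 5 2 0 0 0 0], max=5
Drop 3: T rot0 at col 0 lands with bottom-row=5; cleared 0 line(s) (total 0); column heights now [6 7 6 0 0 0 0], max=7
Drop 4: T rot0 at col 2 lands with bottom-row=6; cleared 0 line(s) (total 0); column heights now [6 7 7 8 7 0 0], max=8

Answer: ...#...
.####..
###....
.#.....
##.....
#......
###....
..#....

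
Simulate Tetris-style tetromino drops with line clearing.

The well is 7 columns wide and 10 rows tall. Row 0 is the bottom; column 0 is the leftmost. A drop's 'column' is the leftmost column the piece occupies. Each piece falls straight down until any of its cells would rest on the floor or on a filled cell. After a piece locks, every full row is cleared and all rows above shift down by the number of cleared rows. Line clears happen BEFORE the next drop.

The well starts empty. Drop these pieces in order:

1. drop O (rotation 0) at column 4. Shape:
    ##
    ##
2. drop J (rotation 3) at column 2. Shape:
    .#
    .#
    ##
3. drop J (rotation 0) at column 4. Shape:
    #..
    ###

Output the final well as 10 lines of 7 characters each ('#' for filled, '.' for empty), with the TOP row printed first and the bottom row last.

Drop 1: O rot0 at col 4 lands with bottom-row=0; cleared 0 line(s) (total 0); column heights now [0 0 0 0 2 2 0], max=2
Drop 2: J rot3 at col 2 lands with bottom-row=0; cleared 0 line(s) (total 0); column heights now [0 0 1 3 2 2 0], max=3
Drop 3: J rot0 at col 4 lands with bottom-row=2; cleared 0 line(s) (total 0); column heights now [0 0 1 3 4 3 3], max=4

Answer: .......
.......
.......
.......
.......
.......
....#..
...####
...###.
..####.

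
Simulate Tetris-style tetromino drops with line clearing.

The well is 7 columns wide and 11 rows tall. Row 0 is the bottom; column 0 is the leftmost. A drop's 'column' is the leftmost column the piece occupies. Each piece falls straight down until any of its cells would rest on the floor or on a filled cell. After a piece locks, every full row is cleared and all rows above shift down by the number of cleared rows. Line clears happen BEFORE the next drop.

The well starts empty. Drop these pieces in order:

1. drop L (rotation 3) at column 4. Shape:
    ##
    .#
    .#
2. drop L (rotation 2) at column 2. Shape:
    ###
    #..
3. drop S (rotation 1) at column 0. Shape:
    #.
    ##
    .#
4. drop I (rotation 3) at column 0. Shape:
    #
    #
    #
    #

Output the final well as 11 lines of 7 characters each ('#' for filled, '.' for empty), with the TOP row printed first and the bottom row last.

Answer: .......
.......
.......
.......
#......
#......
#......
#.###..
#.#.##.
##...#.
.#...#.

Derivation:
Drop 1: L rot3 at col 4 lands with bottom-row=0; cleared 0 line(s) (total 0); column heights now [0 0 0 0 3 3 0], max=3
Drop 2: L rot2 at col 2 lands with bottom-row=2; cleared 0 line(s) (total 0); column heights now [0 0 4 4 4 3 0], max=4
Drop 3: S rot1 at col 0 lands with bottom-row=0; cleared 0 line(s) (total 0); column heights now [3 2 4 4 4 3 0], max=4
Drop 4: I rot3 at col 0 lands with bottom-row=3; cleared 0 line(s) (total 0); column heights now [7 2 4 4 4 3 0], max=7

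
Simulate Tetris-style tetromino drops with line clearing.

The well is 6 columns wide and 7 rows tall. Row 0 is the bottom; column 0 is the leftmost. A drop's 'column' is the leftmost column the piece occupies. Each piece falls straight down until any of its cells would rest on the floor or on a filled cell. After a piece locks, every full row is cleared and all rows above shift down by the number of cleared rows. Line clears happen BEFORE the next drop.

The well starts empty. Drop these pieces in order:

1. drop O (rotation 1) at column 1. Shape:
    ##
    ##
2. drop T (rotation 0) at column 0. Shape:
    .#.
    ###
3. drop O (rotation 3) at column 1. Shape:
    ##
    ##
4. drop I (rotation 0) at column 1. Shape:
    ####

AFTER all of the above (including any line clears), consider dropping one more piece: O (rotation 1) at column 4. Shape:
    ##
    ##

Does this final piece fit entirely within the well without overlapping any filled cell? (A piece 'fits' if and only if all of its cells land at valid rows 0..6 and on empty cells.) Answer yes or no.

Drop 1: O rot1 at col 1 lands with bottom-row=0; cleared 0 line(s) (total 0); column heights now [0 2 2 0 0 0], max=2
Drop 2: T rot0 at col 0 lands with bottom-row=2; cleared 0 line(s) (total 0); column heights now [3 4 3 0 0 0], max=4
Drop 3: O rot3 at col 1 lands with bottom-row=4; cleared 0 line(s) (total 0); column heights now [3 6 6 0 0 0], max=6
Drop 4: I rot0 at col 1 lands with bottom-row=6; cleared 0 line(s) (total 0); column heights now [3 7 7 7 7 0], max=7
Test piece O rot1 at col 4 (width 2): heights before test = [3 7 7 7 7 0]; fits = False

Answer: no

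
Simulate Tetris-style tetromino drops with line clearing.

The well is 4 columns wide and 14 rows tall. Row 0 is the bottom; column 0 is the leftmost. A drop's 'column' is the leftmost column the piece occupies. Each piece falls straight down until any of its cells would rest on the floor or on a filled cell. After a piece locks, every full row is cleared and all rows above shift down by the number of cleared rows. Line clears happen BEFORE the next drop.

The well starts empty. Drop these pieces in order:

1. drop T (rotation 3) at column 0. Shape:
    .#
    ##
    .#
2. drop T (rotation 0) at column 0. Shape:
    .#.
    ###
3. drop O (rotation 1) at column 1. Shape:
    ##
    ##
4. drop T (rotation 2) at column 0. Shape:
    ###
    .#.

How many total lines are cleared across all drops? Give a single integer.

Answer: 0

Derivation:
Drop 1: T rot3 at col 0 lands with bottom-row=0; cleared 0 line(s) (total 0); column heights now [2 3 0 0], max=3
Drop 2: T rot0 at col 0 lands with bottom-row=3; cleared 0 line(s) (total 0); column heights now [4 5 4 0], max=5
Drop 3: O rot1 at col 1 lands with bottom-row=5; cleared 0 line(s) (total 0); column heights now [4 7 7 0], max=7
Drop 4: T rot2 at col 0 lands with bottom-row=7; cleared 0 line(s) (total 0); column heights now [9 9 9 0], max=9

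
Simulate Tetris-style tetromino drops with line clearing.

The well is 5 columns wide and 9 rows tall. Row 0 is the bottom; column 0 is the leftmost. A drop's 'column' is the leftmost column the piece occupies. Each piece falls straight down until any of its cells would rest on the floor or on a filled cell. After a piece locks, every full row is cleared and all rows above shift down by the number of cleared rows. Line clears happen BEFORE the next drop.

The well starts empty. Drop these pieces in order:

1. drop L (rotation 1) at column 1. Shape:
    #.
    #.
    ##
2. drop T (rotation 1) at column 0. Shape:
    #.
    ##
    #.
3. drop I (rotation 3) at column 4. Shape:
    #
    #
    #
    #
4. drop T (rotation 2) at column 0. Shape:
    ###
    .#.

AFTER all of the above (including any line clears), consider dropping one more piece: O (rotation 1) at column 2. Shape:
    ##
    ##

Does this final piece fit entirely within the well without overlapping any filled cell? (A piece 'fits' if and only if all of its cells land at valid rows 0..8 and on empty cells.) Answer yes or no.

Drop 1: L rot1 at col 1 lands with bottom-row=0; cleared 0 line(s) (total 0); column heights now [0 3 1 0 0], max=3
Drop 2: T rot1 at col 0 lands with bottom-row=2; cleared 0 line(s) (total 0); column heights now [5 4 1 0 0], max=5
Drop 3: I rot3 at col 4 lands with bottom-row=0; cleared 0 line(s) (total 0); column heights now [5 4 1 0 4], max=5
Drop 4: T rot2 at col 0 lands with bottom-row=4; cleared 0 line(s) (total 0); column heights now [6 6 6 0 4], max=6
Test piece O rot1 at col 2 (width 2): heights before test = [6 6 6 0 4]; fits = True

Answer: yes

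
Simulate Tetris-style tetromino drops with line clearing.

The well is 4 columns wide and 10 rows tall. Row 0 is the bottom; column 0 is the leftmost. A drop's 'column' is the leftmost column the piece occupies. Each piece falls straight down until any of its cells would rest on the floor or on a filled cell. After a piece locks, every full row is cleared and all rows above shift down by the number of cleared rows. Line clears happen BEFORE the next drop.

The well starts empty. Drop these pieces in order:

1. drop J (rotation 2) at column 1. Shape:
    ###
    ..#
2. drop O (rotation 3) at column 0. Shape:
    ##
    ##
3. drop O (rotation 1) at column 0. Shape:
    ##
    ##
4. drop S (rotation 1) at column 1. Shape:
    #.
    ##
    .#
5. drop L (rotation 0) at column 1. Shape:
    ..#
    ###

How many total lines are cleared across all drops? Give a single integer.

Drop 1: J rot2 at col 1 lands with bottom-row=0; cleared 0 line(s) (total 0); column heights now [0 2 2 2], max=2
Drop 2: O rot3 at col 0 lands with bottom-row=2; cleared 0 line(s) (total 0); column heights now [4 4 2 2], max=4
Drop 3: O rot1 at col 0 lands with bottom-row=4; cleared 0 line(s) (total 0); column heights now [6 6 2 2], max=6
Drop 4: S rot1 at col 1 lands with bottom-row=5; cleared 0 line(s) (total 0); column heights now [6 8 7 2], max=8
Drop 5: L rot0 at col 1 lands with bottom-row=8; cleared 0 line(s) (total 0); column heights now [6 9 9 10], max=10

Answer: 0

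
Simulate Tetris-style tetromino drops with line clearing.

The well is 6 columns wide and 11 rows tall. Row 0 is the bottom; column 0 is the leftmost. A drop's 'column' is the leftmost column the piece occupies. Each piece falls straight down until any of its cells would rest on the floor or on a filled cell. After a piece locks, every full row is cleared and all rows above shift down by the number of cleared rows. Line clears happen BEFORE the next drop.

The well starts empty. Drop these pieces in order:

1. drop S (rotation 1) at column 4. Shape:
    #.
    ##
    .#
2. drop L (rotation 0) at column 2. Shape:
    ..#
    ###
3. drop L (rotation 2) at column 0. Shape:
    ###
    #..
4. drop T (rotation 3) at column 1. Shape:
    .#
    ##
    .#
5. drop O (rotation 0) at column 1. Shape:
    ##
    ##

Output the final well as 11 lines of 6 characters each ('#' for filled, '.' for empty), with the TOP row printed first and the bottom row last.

Drop 1: S rot1 at col 4 lands with bottom-row=0; cleared 0 line(s) (total 0); column heights now [0 0 0 0 3 2], max=3
Drop 2: L rot0 at col 2 lands with bottom-row=3; cleared 0 line(s) (total 0); column heights now [0 0 4 4 5 2], max=5
Drop 3: L rot2 at col 0 lands with bottom-row=3; cleared 0 line(s) (total 0); column heights now [5 5 5 4 5 2], max=5
Drop 4: T rot3 at col 1 lands with bottom-row=5; cleared 0 line(s) (total 0); column heights now [5 7 8 4 5 2], max=8
Drop 5: O rot0 at col 1 lands with bottom-row=8; cleared 0 line(s) (total 0); column heights now [5 10 10 4 5 2], max=10

Answer: ......
.##...
.##...
..#...
.##...
..#...
###.#.
#.###.
....#.
....##
.....#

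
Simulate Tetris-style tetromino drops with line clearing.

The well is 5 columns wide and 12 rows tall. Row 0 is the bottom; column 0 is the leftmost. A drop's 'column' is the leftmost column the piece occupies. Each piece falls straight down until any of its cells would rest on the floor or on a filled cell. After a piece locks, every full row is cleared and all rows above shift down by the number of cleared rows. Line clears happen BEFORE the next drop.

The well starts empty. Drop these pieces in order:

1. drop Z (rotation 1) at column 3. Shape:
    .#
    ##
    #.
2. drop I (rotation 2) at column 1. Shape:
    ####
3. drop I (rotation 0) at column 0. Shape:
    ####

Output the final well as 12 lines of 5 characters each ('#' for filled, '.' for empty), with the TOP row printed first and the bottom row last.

Drop 1: Z rot1 at col 3 lands with bottom-row=0; cleared 0 line(s) (total 0); column heights now [0 0 0 2 3], max=3
Drop 2: I rot2 at col 1 lands with bottom-row=3; cleared 0 line(s) (total 0); column heights now [0 4 4 4 4], max=4
Drop 3: I rot0 at col 0 lands with bottom-row=4; cleared 0 line(s) (total 0); column heights now [5 5 5 5 4], max=5

Answer: .....
.....
.....
.....
.....
.....
.....
####.
.####
....#
...##
...#.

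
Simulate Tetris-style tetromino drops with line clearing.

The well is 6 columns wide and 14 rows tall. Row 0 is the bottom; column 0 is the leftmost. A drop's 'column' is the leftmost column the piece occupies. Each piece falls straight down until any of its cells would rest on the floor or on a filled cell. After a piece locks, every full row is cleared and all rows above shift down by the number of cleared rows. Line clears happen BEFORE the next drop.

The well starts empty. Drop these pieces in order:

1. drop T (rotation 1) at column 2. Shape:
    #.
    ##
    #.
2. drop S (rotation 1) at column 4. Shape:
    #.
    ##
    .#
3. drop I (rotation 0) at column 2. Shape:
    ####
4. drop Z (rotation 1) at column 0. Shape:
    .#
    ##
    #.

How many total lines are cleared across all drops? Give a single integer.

Answer: 1

Derivation:
Drop 1: T rot1 at col 2 lands with bottom-row=0; cleared 0 line(s) (total 0); column heights now [0 0 3 2 0 0], max=3
Drop 2: S rot1 at col 4 lands with bottom-row=0; cleared 0 line(s) (total 0); column heights now [0 0 3 2 3 2], max=3
Drop 3: I rot0 at col 2 lands with bottom-row=3; cleared 0 line(s) (total 0); column heights now [0 0 4 4 4 4], max=4
Drop 4: Z rot1 at col 0 lands with bottom-row=0; cleared 1 line(s) (total 1); column heights now [1 2 3 3 3 3], max=3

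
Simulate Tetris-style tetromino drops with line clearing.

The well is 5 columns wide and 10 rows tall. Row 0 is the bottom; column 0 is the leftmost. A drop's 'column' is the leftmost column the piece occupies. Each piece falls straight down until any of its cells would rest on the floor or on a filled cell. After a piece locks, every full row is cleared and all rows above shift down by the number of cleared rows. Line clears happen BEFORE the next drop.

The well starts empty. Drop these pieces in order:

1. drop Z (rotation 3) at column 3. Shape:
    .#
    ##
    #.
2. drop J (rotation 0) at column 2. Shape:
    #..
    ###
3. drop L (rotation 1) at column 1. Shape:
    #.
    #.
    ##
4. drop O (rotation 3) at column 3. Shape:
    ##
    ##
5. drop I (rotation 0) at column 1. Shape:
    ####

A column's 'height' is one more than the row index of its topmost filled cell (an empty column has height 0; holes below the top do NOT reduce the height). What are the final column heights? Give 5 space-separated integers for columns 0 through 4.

Drop 1: Z rot3 at col 3 lands with bottom-row=0; cleared 0 line(s) (total 0); column heights now [0 0 0 2 3], max=3
Drop 2: J rot0 at col 2 lands with bottom-row=3; cleared 0 line(s) (total 0); column heights now [0 0 5 4 4], max=5
Drop 3: L rot1 at col 1 lands with bottom-row=5; cleared 0 line(s) (total 0); column heights now [0 8 6 4 4], max=8
Drop 4: O rot3 at col 3 lands with bottom-row=4; cleared 0 line(s) (total 0); column heights now [0 8 6 6 6], max=8
Drop 5: I rot0 at col 1 lands with bottom-row=8; cleared 0 line(s) (total 0); column heights now [0 9 9 9 9], max=9

Answer: 0 9 9 9 9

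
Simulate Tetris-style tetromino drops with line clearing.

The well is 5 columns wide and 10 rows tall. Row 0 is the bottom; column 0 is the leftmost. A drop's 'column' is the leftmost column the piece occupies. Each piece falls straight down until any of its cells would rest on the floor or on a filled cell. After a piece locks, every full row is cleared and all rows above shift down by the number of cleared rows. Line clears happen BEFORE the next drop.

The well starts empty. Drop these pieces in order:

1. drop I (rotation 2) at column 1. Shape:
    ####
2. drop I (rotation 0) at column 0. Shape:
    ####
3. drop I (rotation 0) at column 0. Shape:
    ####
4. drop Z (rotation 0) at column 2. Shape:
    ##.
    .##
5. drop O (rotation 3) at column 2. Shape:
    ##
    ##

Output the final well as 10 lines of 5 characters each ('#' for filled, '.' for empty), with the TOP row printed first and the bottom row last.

Drop 1: I rot2 at col 1 lands with bottom-row=0; cleared 0 line(s) (total 0); column heights now [0 1 1 1 1], max=1
Drop 2: I rot0 at col 0 lands with bottom-row=1; cleared 0 line(s) (total 0); column heights now [2 2 2 2 1], max=2
Drop 3: I rot0 at col 0 lands with bottom-row=2; cleared 0 line(s) (total 0); column heights now [3 3 3 3 1], max=3
Drop 4: Z rot0 at col 2 lands with bottom-row=3; cleared 0 line(s) (total 0); column heights now [3 3 5 5 4], max=5
Drop 5: O rot3 at col 2 lands with bottom-row=5; cleared 0 line(s) (total 0); column heights now [3 3 7 7 4], max=7

Answer: .....
.....
.....
..##.
..##.
..##.
...##
####.
####.
.####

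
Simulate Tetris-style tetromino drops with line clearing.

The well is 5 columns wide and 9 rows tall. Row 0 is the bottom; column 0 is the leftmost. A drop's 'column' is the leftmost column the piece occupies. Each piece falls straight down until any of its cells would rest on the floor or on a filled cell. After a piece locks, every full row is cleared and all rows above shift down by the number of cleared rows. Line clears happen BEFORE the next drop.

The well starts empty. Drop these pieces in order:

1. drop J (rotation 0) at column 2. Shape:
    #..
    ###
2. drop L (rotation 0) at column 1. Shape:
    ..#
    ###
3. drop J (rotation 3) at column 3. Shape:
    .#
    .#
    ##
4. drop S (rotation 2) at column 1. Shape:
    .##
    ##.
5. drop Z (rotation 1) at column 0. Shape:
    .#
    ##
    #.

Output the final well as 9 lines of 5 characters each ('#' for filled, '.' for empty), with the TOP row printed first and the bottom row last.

Drop 1: J rot0 at col 2 lands with bottom-row=0; cleared 0 line(s) (total 0); column heights now [0 0 2 1 1], max=2
Drop 2: L rot0 at col 1 lands with bottom-row=2; cleared 0 line(s) (total 0); column heights now [0 3 3 4 1], max=4
Drop 3: J rot3 at col 3 lands with bottom-row=4; cleared 0 line(s) (total 0); column heights now [0 3 3 5 7], max=7
Drop 4: S rot2 at col 1 lands with bottom-row=4; cleared 0 line(s) (total 0); column heights now [0 5 6 6 7], max=7
Drop 5: Z rot1 at col 0 lands with bottom-row=4; cleared 2 line(s) (total 2); column heights now [0 5 3 4 5], max=5

Answer: .....
.....
.....
.....
.#..#
...#.
.###.
..#..
..###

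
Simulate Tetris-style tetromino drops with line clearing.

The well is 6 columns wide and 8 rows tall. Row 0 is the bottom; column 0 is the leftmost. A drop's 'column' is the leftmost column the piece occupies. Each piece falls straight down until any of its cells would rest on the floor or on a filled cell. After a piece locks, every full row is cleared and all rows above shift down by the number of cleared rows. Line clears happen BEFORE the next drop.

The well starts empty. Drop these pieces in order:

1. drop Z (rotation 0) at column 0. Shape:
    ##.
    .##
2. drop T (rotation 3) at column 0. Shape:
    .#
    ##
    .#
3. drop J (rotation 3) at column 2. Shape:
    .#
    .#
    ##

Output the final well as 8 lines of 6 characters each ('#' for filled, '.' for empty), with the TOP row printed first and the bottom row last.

Answer: ......
......
......
.#....
##.#..
.#.#..
####..
.##...

Derivation:
Drop 1: Z rot0 at col 0 lands with bottom-row=0; cleared 0 line(s) (total 0); column heights now [2 2 1 0 0 0], max=2
Drop 2: T rot3 at col 0 lands with bottom-row=2; cleared 0 line(s) (total 0); column heights now [4 5 1 0 0 0], max=5
Drop 3: J rot3 at col 2 lands with bottom-row=1; cleared 0 line(s) (total 0); column heights now [4 5 2 4 0 0], max=5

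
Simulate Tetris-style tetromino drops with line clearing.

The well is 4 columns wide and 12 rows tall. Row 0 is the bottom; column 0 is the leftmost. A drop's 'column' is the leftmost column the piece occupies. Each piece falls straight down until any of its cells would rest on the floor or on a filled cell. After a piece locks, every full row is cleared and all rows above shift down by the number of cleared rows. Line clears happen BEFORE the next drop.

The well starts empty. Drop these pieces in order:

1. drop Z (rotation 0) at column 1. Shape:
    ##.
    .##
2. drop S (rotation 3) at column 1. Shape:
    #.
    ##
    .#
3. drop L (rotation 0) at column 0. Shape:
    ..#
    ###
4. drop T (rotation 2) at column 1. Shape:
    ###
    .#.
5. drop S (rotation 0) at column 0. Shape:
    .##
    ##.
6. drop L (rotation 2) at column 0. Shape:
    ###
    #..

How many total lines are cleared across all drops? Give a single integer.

Answer: 0

Derivation:
Drop 1: Z rot0 at col 1 lands with bottom-row=0; cleared 0 line(s) (total 0); column heights now [0 2 2 1], max=2
Drop 2: S rot3 at col 1 lands with bottom-row=2; cleared 0 line(s) (total 0); column heights now [0 5 4 1], max=5
Drop 3: L rot0 at col 0 lands with bottom-row=5; cleared 0 line(s) (total 0); column heights now [6 6 7 1], max=7
Drop 4: T rot2 at col 1 lands with bottom-row=7; cleared 0 line(s) (total 0); column heights now [6 9 9 9], max=9
Drop 5: S rot0 at col 0 lands with bottom-row=9; cleared 0 line(s) (total 0); column heights now [10 11 11 9], max=11
Drop 6: L rot2 at col 0 lands with bottom-row=10; cleared 0 line(s) (total 0); column heights now [12 12 12 9], max=12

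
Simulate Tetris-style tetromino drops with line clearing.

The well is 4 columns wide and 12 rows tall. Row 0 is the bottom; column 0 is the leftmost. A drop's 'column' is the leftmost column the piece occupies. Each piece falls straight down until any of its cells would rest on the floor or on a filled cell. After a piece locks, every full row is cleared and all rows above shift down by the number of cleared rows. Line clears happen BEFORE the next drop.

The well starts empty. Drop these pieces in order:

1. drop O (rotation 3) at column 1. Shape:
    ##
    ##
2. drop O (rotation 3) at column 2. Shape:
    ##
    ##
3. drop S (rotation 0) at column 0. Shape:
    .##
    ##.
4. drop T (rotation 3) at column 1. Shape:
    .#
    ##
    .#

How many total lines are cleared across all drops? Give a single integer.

Drop 1: O rot3 at col 1 lands with bottom-row=0; cleared 0 line(s) (total 0); column heights now [0 2 2 0], max=2
Drop 2: O rot3 at col 2 lands with bottom-row=2; cleared 0 line(s) (total 0); column heights now [0 2 4 4], max=4
Drop 3: S rot0 at col 0 lands with bottom-row=3; cleared 1 line(s) (total 1); column heights now [0 4 4 3], max=4
Drop 4: T rot3 at col 1 lands with bottom-row=4; cleared 0 line(s) (total 1); column heights now [0 6 7 3], max=7

Answer: 1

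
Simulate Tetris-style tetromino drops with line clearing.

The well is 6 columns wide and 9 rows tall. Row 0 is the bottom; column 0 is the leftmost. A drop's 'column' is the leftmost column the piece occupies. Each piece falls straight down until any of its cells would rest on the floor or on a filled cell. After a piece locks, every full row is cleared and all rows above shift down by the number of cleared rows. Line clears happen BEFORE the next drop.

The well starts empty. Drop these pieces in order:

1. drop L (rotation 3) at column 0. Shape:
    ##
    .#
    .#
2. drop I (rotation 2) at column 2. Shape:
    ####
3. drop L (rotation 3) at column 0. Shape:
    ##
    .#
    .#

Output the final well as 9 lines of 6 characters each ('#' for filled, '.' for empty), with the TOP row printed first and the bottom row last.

Drop 1: L rot3 at col 0 lands with bottom-row=0; cleared 0 line(s) (total 0); column heights now [3 3 0 0 0 0], max=3
Drop 2: I rot2 at col 2 lands with bottom-row=0; cleared 0 line(s) (total 0); column heights now [3 3 1 1 1 1], max=3
Drop 3: L rot3 at col 0 lands with bottom-row=3; cleared 0 line(s) (total 0); column heights now [6 6 1 1 1 1], max=6

Answer: ......
......
......
##....
.#....
.#....
##....
.#....
.#####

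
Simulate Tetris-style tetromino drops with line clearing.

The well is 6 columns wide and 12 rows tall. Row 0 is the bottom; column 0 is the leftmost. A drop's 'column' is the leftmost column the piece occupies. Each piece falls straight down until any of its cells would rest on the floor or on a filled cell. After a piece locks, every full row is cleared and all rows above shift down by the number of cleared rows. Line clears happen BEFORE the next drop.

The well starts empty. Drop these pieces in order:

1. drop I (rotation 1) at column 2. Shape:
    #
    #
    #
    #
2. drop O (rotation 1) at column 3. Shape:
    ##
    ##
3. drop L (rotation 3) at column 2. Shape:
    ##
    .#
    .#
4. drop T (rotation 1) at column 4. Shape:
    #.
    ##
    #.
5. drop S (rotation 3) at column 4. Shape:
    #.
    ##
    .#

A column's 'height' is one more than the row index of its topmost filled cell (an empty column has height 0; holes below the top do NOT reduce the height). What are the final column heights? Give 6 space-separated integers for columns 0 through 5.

Drop 1: I rot1 at col 2 lands with bottom-row=0; cleared 0 line(s) (total 0); column heights now [0 0 4 0 0 0], max=4
Drop 2: O rot1 at col 3 lands with bottom-row=0; cleared 0 line(s) (total 0); column heights now [0 0 4 2 2 0], max=4
Drop 3: L rot3 at col 2 lands with bottom-row=2; cleared 0 line(s) (total 0); column heights now [0 0 5 5 2 0], max=5
Drop 4: T rot1 at col 4 lands with bottom-row=2; cleared 0 line(s) (total 0); column heights now [0 0 5 5 5 4], max=5
Drop 5: S rot3 at col 4 lands with bottom-row=4; cleared 0 line(s) (total 0); column heights now [0 0 5 5 7 6], max=7

Answer: 0 0 5 5 7 6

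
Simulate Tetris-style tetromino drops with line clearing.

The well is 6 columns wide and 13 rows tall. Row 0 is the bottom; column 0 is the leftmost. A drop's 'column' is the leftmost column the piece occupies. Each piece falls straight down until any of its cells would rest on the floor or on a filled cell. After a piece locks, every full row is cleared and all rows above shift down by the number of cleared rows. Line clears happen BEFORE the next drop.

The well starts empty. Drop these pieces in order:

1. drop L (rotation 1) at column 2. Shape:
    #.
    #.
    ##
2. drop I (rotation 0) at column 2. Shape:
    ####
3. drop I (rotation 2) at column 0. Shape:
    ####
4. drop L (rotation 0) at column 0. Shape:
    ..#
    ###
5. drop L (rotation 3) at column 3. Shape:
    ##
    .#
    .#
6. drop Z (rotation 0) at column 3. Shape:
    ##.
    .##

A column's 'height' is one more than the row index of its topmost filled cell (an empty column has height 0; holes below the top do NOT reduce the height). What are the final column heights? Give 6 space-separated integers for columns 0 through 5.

Answer: 6 6 7 9 9 8

Derivation:
Drop 1: L rot1 at col 2 lands with bottom-row=0; cleared 0 line(s) (total 0); column heights now [0 0 3 1 0 0], max=3
Drop 2: I rot0 at col 2 lands with bottom-row=3; cleared 0 line(s) (total 0); column heights now [0 0 4 4 4 4], max=4
Drop 3: I rot2 at col 0 lands with bottom-row=4; cleared 0 line(s) (total 0); column heights now [5 5 5 5 4 4], max=5
Drop 4: L rot0 at col 0 lands with bottom-row=5; cleared 0 line(s) (total 0); column heights now [6 6 7 5 4 4], max=7
Drop 5: L rot3 at col 3 lands with bottom-row=4; cleared 0 line(s) (total 0); column heights now [6 6 7 7 7 4], max=7
Drop 6: Z rot0 at col 3 lands with bottom-row=7; cleared 0 line(s) (total 0); column heights now [6 6 7 9 9 8], max=9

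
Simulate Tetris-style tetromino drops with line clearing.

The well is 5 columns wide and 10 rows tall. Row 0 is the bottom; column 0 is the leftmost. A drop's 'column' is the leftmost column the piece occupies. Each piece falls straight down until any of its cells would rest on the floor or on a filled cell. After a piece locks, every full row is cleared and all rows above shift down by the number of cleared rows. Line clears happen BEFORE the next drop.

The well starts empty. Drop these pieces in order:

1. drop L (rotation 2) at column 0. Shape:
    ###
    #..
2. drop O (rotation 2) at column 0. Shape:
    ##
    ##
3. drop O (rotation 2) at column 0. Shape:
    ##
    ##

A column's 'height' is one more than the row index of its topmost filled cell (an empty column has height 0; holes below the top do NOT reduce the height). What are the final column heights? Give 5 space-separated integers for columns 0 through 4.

Answer: 6 6 2 0 0

Derivation:
Drop 1: L rot2 at col 0 lands with bottom-row=0; cleared 0 line(s) (total 0); column heights now [2 2 2 0 0], max=2
Drop 2: O rot2 at col 0 lands with bottom-row=2; cleared 0 line(s) (total 0); column heights now [4 4 2 0 0], max=4
Drop 3: O rot2 at col 0 lands with bottom-row=4; cleared 0 line(s) (total 0); column heights now [6 6 2 0 0], max=6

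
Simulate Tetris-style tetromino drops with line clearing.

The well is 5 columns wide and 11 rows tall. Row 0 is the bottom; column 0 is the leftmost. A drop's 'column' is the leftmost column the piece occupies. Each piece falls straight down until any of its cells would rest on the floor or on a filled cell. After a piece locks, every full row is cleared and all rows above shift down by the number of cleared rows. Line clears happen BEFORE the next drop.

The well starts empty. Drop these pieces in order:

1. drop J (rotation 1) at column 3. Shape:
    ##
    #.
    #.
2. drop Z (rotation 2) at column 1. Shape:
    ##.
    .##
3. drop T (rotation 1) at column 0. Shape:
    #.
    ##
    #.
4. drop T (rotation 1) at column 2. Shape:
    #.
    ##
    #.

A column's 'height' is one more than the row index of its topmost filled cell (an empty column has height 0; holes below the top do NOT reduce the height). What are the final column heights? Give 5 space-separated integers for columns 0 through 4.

Answer: 7 6 8 7 3

Derivation:
Drop 1: J rot1 at col 3 lands with bottom-row=0; cleared 0 line(s) (total 0); column heights now [0 0 0 3 3], max=3
Drop 2: Z rot2 at col 1 lands with bottom-row=3; cleared 0 line(s) (total 0); column heights now [0 5 5 4 3], max=5
Drop 3: T rot1 at col 0 lands with bottom-row=4; cleared 0 line(s) (total 0); column heights now [7 6 5 4 3], max=7
Drop 4: T rot1 at col 2 lands with bottom-row=5; cleared 0 line(s) (total 0); column heights now [7 6 8 7 3], max=8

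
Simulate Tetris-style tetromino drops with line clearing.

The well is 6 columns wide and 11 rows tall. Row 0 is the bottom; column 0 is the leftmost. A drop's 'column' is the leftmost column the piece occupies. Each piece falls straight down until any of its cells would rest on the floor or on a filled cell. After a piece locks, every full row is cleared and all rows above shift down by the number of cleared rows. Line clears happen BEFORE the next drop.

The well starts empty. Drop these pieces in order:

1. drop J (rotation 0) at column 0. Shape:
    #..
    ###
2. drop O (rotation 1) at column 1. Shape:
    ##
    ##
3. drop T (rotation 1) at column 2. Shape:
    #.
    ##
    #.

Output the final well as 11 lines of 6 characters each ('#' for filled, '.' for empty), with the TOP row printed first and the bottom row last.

Drop 1: J rot0 at col 0 lands with bottom-row=0; cleared 0 line(s) (total 0); column heights now [2 1 1 0 0 0], max=2
Drop 2: O rot1 at col 1 lands with bottom-row=1; cleared 0 line(s) (total 0); column heights now [2 3 3 0 0 0], max=3
Drop 3: T rot1 at col 2 lands with bottom-row=3; cleared 0 line(s) (total 0); column heights now [2 3 6 5 0 0], max=6

Answer: ......
......
......
......
......
..#...
..##..
..#...
.##...
###...
###...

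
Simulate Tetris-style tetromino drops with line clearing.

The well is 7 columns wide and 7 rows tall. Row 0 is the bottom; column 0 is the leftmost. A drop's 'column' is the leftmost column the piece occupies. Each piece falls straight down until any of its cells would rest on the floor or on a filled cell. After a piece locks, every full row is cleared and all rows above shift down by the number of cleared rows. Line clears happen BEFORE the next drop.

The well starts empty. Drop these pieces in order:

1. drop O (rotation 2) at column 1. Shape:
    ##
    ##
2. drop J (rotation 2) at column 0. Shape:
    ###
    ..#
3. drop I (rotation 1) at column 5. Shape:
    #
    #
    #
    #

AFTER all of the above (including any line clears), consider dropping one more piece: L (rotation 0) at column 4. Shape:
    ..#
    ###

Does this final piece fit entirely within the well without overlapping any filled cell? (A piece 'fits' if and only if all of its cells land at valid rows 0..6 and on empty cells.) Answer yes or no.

Answer: yes

Derivation:
Drop 1: O rot2 at col 1 lands with bottom-row=0; cleared 0 line(s) (total 0); column heights now [0 2 2 0 0 0 0], max=2
Drop 2: J rot2 at col 0 lands with bottom-row=2; cleared 0 line(s) (total 0); column heights now [4 4 4 0 0 0 0], max=4
Drop 3: I rot1 at col 5 lands with bottom-row=0; cleared 0 line(s) (total 0); column heights now [4 4 4 0 0 4 0], max=4
Test piece L rot0 at col 4 (width 3): heights before test = [4 4 4 0 0 4 0]; fits = True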